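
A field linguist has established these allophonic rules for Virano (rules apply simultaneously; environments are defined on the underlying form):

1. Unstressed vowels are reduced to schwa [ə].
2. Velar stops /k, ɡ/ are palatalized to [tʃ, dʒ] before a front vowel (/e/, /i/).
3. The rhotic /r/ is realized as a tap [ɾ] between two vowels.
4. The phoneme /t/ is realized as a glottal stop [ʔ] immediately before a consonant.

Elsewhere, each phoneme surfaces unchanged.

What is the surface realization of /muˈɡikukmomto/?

/u/ (between /m/ and /ɡ/): in an unstressed syllable, so rule 1 applies → [ə].
Rule 2 applies to /ɡ/ (between /u/ and /i/: before a front vowel) → [dʒ].
/i/ (between /ɡ/ and /k/): rule 1 targets it, but not in an unstressed syllable → unchanged [i].
/k/ (between /i/ and /u/) fails the environment for rule 2, so it stays [k].
/u/ (between /k/ and /k/): in an unstressed syllable, so rule 1 applies → [ə].
/k/ (between /u/ and /m/): rule 2 targets it, but not before a front vowel → unchanged [k].
/o/ (between /m/ and /m/): in an unstressed syllable, so rule 1 applies → [ə].
/t/ (between /m/ and /o/): rule 4 targets it, but not immediately before a consonant → unchanged [t].
/o/ — word-final, in an unstressed syllable — surfaces as [ə] (rule 1).

[məˈdʒikəkməmtə]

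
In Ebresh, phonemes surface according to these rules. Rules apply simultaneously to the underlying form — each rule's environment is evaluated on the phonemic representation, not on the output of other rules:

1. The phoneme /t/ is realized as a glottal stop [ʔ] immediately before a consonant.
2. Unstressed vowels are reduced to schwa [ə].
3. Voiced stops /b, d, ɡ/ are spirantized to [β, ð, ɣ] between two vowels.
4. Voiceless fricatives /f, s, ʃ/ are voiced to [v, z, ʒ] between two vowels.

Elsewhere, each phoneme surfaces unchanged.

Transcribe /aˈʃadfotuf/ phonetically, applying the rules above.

/a/ — word-initial, in an unstressed syllable — surfaces as [ə] (rule 2).
Rule 4 applies to /ʃ/ (between /a/ and /a/: between two vowels) → [ʒ].
/a/ (between /ʃ/ and /d/) is in the target of rule 2 but the environment (in an unstressed syllable) is not met → [a].
/d/ (between /a/ and /f/) is in the target of rule 3 but the environment (between two vowels) is not met → [d].
/f/ — between /d/ and /o/; rule 4 does not apply here → [f].
/o/ (between /f/ and /t/) occurs in an unstressed syllable → [ə] by rule 2.
/t/ (between /o/ and /u/): rule 1 targets it, but not immediately before a consonant → unchanged [t].
/u/ meets the environment for rule 2 (in an unstressed syllable) → [ə].
/f/ (word-final): rule 4 targets it, but not between two vowels → unchanged [f].

[əˈʒadfətəf]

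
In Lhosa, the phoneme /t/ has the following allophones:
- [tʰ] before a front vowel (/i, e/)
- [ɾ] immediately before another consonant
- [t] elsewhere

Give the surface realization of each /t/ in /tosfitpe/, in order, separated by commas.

[t], [ɾ]

Occurrence 1 (position 1): no conditioning environment matches → elsewhere allophone [t].
Occurrence 2 (position 6): immediately before another consonant → [ɾ].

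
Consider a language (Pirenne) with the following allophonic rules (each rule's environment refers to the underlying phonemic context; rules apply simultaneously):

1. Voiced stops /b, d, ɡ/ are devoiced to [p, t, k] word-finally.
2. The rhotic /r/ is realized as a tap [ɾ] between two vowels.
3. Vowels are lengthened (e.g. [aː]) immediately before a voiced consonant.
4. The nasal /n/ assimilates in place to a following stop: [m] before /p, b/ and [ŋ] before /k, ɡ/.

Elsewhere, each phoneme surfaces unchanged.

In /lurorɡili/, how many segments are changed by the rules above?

Segments that undergo a rule: /u/ → [uː] (rule 3); /r/ → [ɾ] (rule 2); /o/ → [oː] (rule 3); /i/ → [iː] (rule 3).
All other segments surface unchanged.

4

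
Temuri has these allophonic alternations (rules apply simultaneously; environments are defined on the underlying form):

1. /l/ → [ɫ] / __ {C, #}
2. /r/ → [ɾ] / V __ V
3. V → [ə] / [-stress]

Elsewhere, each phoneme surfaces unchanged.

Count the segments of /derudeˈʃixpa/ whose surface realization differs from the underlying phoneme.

5

Segments that undergo a rule: /e/ → [ə] (rule 3); /r/ → [ɾ] (rule 2); /u/ → [ə] (rule 3); /e/ → [ə] (rule 3); /a/ → [ə] (rule 3).
All other segments surface unchanged.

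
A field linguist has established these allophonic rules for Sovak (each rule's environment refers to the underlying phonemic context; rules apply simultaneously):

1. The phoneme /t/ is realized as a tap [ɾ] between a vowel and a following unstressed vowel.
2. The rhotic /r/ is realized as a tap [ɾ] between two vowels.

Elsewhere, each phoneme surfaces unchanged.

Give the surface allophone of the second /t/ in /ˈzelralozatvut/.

/t/ (word-final): rule 1 targets it, but not between a vowel and a following unstressed vowel → unchanged [t].

[t]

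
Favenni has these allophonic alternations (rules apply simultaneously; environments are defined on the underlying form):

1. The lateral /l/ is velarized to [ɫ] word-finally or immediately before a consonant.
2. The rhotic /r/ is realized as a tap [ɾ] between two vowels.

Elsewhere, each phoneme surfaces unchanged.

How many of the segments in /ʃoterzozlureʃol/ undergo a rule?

2

Segments that undergo a rule: /r/ → [ɾ] (rule 2); /l/ → [ɫ] (rule 1).
All other segments surface unchanged.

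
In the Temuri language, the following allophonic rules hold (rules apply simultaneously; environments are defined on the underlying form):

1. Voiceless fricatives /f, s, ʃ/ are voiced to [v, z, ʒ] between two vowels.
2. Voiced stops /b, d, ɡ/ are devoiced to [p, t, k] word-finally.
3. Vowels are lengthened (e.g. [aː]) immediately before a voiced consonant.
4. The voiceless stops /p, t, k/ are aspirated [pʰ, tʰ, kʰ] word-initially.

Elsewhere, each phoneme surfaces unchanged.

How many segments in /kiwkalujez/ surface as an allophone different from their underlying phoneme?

5

Segments that undergo a rule: /k/ → [kʰ] (rule 4); /i/ → [iː] (rule 3); /a/ → [aː] (rule 3); /u/ → [uː] (rule 3); /e/ → [eː] (rule 3).
All other segments surface unchanged.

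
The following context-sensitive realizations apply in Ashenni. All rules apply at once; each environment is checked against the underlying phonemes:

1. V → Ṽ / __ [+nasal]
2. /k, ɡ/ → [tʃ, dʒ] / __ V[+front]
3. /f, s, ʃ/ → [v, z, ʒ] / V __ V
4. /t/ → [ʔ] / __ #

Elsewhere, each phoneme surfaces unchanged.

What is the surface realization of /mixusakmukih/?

/m/ — not in any rule's target class → [m].
/i/ — between /m/ and /x/; rule 1 does not apply here → [i].
/x/ stays [x].
/u/ (between /x/ and /s/) is in the target of rule 1 but the environment (before a nasal consonant) is not met → [u].
/s/ meets the environment for rule 3 (between two vowels) → [z].
/a/ (between /s/ and /k/) is in the target of rule 1 but the environment (before a nasal consonant) is not met → [a].
/k/ (between /a/ and /m/): rule 2 targets it, but not before a front vowel → unchanged [k].
/m/ (between /k/ and /u/): no rule targets it → [m].
/u/ — between /m/ and /k/; rule 1 does not apply here → [u].
Rule 2 applies to /k/ (between /u/ and /i/: before a front vowel) → [tʃ].
/i/ — between /k/ and /h/; rule 1 does not apply here → [i].
/h/ stays [h].

[mixuzakmutʃih]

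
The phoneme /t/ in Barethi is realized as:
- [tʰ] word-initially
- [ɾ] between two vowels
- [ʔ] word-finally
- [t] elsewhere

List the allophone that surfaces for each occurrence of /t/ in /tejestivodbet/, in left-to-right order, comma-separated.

Occurrence 1 (position 1): word-initially → [tʰ].
Occurrence 2 (position 6): no conditioning environment matches → elsewhere allophone [t].
Occurrence 3 (position 13): word-finally → [ʔ].

[tʰ], [t], [ʔ]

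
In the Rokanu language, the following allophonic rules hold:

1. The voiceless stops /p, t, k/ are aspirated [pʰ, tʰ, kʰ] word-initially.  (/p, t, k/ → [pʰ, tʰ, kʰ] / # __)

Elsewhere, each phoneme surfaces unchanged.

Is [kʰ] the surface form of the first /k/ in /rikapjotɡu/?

/k/ (between /i/ and /a/) fails the environment for rule 1, so it stays [k].
The actual realization is [k], not [kʰ].

No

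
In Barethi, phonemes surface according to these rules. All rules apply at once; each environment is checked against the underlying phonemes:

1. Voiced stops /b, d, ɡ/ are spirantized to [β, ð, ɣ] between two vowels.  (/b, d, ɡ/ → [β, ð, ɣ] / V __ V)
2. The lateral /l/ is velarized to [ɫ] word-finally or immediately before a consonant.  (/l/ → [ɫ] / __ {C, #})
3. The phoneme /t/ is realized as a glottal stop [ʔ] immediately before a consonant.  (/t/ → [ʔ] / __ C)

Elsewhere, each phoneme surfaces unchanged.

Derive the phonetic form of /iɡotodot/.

/i/ — not in any rule's target class → [i].
Rule 1 applies to /ɡ/ (between /i/ and /o/: between two vowels) → [ɣ].
/o/ (between /ɡ/ and /t/): no rule targets it → [o].
/t/ (between /o/ and /o/) is in the target of rule 3 but the environment (immediately before a consonant) is not met → [t].
/o/ stays [o].
/d/ (between /o/ and /o/) occurs between two vowels → [ð] by rule 1.
/o/ (between /d/ and /t/) is unaffected → [o].
/t/ — word-final; rule 3 does not apply here → [t].

[iɣotoðot]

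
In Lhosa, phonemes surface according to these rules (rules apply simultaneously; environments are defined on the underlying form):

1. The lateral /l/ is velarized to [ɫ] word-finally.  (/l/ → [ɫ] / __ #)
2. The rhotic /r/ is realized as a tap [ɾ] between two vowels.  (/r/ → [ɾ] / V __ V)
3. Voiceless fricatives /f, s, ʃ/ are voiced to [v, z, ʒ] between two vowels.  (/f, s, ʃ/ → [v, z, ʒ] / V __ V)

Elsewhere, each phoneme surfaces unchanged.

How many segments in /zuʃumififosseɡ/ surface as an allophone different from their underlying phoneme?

Segments that undergo a rule: /ʃ/ → [ʒ] (rule 3); /f/ → [v] (rule 3); /f/ → [v] (rule 3).
All other segments surface unchanged.

3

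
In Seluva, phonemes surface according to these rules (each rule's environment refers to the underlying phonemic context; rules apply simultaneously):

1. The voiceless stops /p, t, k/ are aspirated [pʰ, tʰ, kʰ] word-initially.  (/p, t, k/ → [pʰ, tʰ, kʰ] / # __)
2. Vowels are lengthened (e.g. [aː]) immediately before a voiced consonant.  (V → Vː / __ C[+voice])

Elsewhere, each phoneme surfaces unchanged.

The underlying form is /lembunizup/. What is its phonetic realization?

[leːmbuːniːzup]

/l/ (word-initial): no rule targets it → [l].
/e/ — between /l/ and /m/, before a voiced consonant — surfaces as [eː] (rule 2).
/m/ — not in any rule's target class → [m].
/b/ — not in any rule's target class → [b].
Rule 2 applies to /u/ (between /b/ and /n/: before a voiced consonant) → [uː].
/n/ (between /u/ and /i/): no rule targets it → [n].
/i/ (between /n/ and /z/): before a voiced consonant, so rule 2 applies → [iː].
/z/ stays [z].
/u/ — between /z/ and /p/; rule 2 does not apply here → [u].
/p/ (word-final) is in the target of rule 1 but the environment (word-initially) is not met → [p].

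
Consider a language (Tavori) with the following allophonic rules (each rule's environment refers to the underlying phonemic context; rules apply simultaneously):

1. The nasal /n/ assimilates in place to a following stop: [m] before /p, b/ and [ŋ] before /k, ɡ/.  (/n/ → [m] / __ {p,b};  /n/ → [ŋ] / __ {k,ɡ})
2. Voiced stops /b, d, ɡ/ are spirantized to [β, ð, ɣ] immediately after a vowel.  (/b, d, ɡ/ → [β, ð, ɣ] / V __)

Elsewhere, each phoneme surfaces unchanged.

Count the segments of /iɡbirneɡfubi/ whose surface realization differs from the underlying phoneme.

Segments that undergo a rule: /ɡ/ → [ɣ] (rule 2); /ɡ/ → [ɣ] (rule 2); /b/ → [β] (rule 2).
All other segments surface unchanged.

3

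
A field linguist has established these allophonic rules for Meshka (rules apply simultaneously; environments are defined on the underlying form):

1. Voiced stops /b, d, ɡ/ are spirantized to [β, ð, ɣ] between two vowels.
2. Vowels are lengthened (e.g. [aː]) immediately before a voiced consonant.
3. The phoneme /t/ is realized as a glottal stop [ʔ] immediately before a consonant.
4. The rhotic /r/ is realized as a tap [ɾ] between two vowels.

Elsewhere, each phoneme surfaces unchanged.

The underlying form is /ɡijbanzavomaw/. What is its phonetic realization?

/ɡ/ — word-initial; rule 1 does not apply here → [ɡ].
/i/ (between /ɡ/ and /j/) occurs before a voiced consonant → [iː] by rule 2.
/j/ (between /i/ and /b/) is unaffected → [j].
/b/ (between /j/ and /a/): rule 1 targets it, but not between two vowels → unchanged [b].
/a/ meets the environment for rule 2 (before a voiced consonant) → [aː].
/n/ (between /a/ and /z/): no rule targets it → [n].
/z/ (between /n/ and /a/): no rule targets it → [z].
Rule 2 applies to /a/ (between /z/ and /v/: before a voiced consonant) → [aː].
/v/ — not in any rule's target class → [v].
Rule 2 applies to /o/ (between /v/ and /m/: before a voiced consonant) → [oː].
/m/ (between /o/ and /a/) is unaffected → [m].
/a/ — between /m/ and /w/, before a voiced consonant — surfaces as [aː] (rule 2).
/w/ — not in any rule's target class → [w].

[ɡiːjbaːnzaːvoːmaːw]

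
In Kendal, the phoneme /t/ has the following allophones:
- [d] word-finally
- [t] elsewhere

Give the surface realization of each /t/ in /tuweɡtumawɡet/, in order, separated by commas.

[t], [t], [d]

Occurrence 1 (position 1): no conditioning environment matches → elsewhere allophone [t].
Occurrence 2 (position 6): no conditioning environment matches → elsewhere allophone [t].
Occurrence 3 (position 13): word-finally → [d].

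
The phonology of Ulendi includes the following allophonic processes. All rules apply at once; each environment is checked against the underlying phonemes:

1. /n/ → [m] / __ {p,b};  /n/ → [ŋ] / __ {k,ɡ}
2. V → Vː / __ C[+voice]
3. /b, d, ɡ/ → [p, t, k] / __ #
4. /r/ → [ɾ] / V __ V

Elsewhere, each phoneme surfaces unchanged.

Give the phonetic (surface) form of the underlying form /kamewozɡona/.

[kaːmeːwoːzɡoːna]

/k/ (word-initial): no rule targets it → [k].
/a/ (between /k/ and /m/): before a voiced consonant, so rule 2 applies → [aː].
/m/ (between /a/ and /e/) is unaffected → [m].
/e/ meets the environment for rule 2 (before a voiced consonant) → [eː].
/w/ stays [w].
/o/ (between /w/ and /z/): before a voiced consonant, so rule 2 applies → [oː].
/z/ stays [z].
/ɡ/ (between /z/ and /o/): rule 3 targets it, but not word-finally → unchanged [ɡ].
/o/ meets the environment for rule 2 (before a voiced consonant) → [oː].
/n/ — between /o/ and /a/; rule 1 does not apply here → [n].
/a/ (word-final) fails the environment for rule 2, so it stays [a].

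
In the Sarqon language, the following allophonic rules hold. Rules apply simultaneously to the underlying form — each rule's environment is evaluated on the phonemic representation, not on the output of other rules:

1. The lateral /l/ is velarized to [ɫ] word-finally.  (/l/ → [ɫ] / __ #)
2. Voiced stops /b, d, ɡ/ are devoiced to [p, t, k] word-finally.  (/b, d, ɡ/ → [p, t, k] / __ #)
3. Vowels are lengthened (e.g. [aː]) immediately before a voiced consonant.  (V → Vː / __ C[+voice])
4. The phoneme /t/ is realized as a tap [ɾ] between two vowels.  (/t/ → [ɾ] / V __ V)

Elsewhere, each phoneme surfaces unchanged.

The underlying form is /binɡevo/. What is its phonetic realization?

/b/ (word-initial) fails the environment for rule 2, so it stays [b].
/i/ (between /b/ and /n/): before a voiced consonant, so rule 3 applies → [iː].
/n/ stays [n].
/ɡ/ (between /n/ and /e/) fails the environment for rule 2, so it stays [ɡ].
/e/ — between /ɡ/ and /v/, before a voiced consonant — surfaces as [eː] (rule 3).
/v/ — not in any rule's target class → [v].
/o/ (word-final) is in the target of rule 3 but the environment (before a voiced consonant) is not met → [o].

[biːnɡeːvo]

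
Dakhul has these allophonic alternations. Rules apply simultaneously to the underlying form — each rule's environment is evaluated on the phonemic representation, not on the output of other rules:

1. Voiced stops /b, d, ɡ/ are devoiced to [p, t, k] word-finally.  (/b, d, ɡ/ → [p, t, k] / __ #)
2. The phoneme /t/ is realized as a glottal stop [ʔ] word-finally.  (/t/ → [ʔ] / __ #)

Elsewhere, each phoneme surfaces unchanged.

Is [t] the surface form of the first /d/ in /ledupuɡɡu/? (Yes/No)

No

/d/ (between /e/ and /u/) fails the environment for rule 1, so it stays [d].
The actual realization is [d], not [t].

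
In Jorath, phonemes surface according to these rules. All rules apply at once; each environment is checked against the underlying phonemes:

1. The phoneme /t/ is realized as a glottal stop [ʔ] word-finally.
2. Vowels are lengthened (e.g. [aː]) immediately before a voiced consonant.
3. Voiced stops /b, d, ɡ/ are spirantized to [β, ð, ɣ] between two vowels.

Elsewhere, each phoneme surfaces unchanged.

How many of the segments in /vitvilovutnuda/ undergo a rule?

Segments that undergo a rule: /i/ → [iː] (rule 2); /o/ → [oː] (rule 2); /u/ → [uː] (rule 2); /d/ → [ð] (rule 3).
All other segments surface unchanged.

4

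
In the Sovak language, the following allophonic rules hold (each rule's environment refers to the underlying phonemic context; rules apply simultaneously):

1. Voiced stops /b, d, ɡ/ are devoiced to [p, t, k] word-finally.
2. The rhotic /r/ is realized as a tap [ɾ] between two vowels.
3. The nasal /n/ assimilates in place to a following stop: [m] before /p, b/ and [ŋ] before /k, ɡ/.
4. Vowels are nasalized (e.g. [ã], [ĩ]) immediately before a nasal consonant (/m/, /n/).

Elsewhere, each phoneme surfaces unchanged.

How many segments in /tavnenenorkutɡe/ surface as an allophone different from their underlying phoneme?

2

Segments that undergo a rule: /e/ → [ẽ] (rule 4); /e/ → [ẽ] (rule 4).
All other segments surface unchanged.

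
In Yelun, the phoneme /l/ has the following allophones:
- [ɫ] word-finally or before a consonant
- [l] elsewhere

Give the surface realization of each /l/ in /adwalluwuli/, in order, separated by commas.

[ɫ], [l], [l]

Occurrence 1 (position 5): word-finally or before a consonant → [ɫ].
Occurrence 2 (position 6): no conditioning environment matches → elsewhere allophone [l].
Occurrence 3 (position 10): no conditioning environment matches → elsewhere allophone [l].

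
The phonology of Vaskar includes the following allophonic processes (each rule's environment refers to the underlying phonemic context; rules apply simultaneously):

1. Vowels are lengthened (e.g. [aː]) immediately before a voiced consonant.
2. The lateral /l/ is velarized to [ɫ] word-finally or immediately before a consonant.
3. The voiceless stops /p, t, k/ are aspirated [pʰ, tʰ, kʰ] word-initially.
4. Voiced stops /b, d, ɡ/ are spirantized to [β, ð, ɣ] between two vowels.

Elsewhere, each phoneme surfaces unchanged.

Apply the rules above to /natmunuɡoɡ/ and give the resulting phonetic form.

/n/ (word-initial): no rule targets it → [n].
/a/ — between /n/ and /t/; rule 1 does not apply here → [a].
/t/ (between /a/ and /m/) is in the target of rule 3 but the environment (word-initially) is not met → [t].
/m/ stays [m].
/u/ — between /m/ and /n/, before a voiced consonant — surfaces as [uː] (rule 1).
/n/ — not in any rule's target class → [n].
/u/ — between /n/ and /ɡ/, before a voiced consonant — surfaces as [uː] (rule 1).
/ɡ/ (between /u/ and /o/) occurs between two vowels → [ɣ] by rule 4.
Rule 1 applies to /o/ (between /ɡ/ and /ɡ/: before a voiced consonant) → [oː].
/ɡ/ — word-final; rule 4 does not apply here → [ɡ].

[natmuːnuːɣoːɡ]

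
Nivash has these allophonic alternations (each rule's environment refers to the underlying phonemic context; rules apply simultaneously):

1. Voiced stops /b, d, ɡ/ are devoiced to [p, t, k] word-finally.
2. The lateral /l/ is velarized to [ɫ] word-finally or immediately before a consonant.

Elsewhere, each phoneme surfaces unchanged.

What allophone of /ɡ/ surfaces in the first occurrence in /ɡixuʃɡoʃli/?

[ɡ]

/ɡ/ (word-initial) is in the target of rule 1 but the environment (word-finally) is not met → [ɡ].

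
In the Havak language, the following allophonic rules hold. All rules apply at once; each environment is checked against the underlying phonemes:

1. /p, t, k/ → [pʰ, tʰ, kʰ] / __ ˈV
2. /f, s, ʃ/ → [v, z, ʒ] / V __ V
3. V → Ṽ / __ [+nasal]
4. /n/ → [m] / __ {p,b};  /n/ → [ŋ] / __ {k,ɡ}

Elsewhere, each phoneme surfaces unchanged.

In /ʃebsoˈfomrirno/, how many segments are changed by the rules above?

2

Segments that undergo a rule: /f/ → [v] (rule 2); /o/ → [õ] (rule 3).
All other segments surface unchanged.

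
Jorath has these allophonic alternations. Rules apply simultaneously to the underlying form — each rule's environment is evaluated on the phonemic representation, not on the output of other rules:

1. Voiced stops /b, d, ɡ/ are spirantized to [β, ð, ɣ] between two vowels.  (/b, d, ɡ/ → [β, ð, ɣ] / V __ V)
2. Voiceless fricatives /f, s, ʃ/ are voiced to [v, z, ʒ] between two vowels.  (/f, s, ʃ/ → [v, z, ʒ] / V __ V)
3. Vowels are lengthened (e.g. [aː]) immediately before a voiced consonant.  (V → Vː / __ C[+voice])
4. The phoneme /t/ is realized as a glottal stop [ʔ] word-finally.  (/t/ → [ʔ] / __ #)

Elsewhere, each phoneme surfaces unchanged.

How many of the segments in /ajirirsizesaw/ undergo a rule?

Segments that undergo a rule: /a/ → [aː] (rule 3); /i/ → [iː] (rule 3); /i/ → [iː] (rule 3); /i/ → [iː] (rule 3); /s/ → [z] (rule 2); /a/ → [aː] (rule 3).
All other segments surface unchanged.

6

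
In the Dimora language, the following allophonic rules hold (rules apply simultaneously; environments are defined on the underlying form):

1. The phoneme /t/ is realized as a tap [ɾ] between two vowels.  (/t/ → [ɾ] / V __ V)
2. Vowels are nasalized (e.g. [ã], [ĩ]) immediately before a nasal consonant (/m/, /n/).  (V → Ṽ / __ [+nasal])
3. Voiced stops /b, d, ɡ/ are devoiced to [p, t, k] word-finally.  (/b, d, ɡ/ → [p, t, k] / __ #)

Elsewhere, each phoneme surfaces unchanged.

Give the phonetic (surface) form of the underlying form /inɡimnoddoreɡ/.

/i/ meets the environment for rule 2 (before a nasal consonant) → [ĩ].
/n/ (between /i/ and /ɡ/): no rule targets it → [n].
/ɡ/ (between /n/ and /i/) is in the target of rule 3 but the environment (word-finally) is not met → [ɡ].
/i/ (between /ɡ/ and /m/) occurs before a nasal consonant → [ĩ] by rule 2.
/m/ stays [m].
/n/ (between /m/ and /o/) is unaffected → [n].
/o/ — between /n/ and /d/; rule 2 does not apply here → [o].
/d/ (between /o/ and /d/) fails the environment for rule 3, so it stays [d].
/d/ (between /d/ and /o/): rule 3 targets it, but not word-finally → unchanged [d].
/o/ (between /d/ and /r/) fails the environment for rule 2, so it stays [o].
/r/ (between /o/ and /e/) is unaffected → [r].
/e/ — between /r/ and /ɡ/; rule 2 does not apply here → [e].
/ɡ/ (word-final): word-finally, so rule 3 applies → [k].

[ĩnɡĩmnoddorek]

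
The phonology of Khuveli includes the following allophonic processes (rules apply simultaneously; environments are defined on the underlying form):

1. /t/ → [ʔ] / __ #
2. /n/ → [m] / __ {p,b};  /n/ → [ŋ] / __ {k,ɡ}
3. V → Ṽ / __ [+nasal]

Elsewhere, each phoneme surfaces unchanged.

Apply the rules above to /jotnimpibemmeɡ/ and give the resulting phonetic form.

/j/ stays [j].
/o/ (between /j/ and /t/) fails the environment for rule 3, so it stays [o].
/t/ (between /o/ and /n/) is in the target of rule 1 but the environment (word-finally) is not met → [t].
/n/ — between /t/ and /i/; rule 2 does not apply here → [n].
Rule 3 applies to /i/ (between /n/ and /m/: before a nasal consonant) → [ĩ].
/m/ stays [m].
/p/ stays [p].
/i/ — between /p/ and /b/; rule 3 does not apply here → [i].
/b/ (between /i/ and /e/): no rule targets it → [b].
/e/ (between /b/ and /m/) occurs before a nasal consonant → [ẽ] by rule 3.
/m/ — not in any rule's target class → [m].
/m/ stays [m].
/e/ (between /m/ and /ɡ/) fails the environment for rule 3, so it stays [e].
/ɡ/ (word-final) is unaffected → [ɡ].

[jotnĩmpibẽmmeɡ]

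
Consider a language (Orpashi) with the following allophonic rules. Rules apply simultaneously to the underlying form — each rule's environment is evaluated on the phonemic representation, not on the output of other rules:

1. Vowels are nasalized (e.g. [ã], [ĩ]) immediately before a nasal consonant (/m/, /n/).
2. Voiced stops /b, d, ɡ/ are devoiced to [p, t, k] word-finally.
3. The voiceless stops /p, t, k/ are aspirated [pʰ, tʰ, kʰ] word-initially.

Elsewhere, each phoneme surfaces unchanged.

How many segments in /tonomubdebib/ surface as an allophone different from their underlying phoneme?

Segments that undergo a rule: /t/ → [tʰ] (rule 3); /o/ → [õ] (rule 1); /o/ → [õ] (rule 1); /b/ → [p] (rule 2).
All other segments surface unchanged.

4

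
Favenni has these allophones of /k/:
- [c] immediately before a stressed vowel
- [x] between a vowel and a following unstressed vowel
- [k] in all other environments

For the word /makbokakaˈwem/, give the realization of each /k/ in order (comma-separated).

[k], [x], [x]

Occurrence 1 (position 3): no conditioning environment matches → elsewhere allophone [k].
Occurrence 2 (position 6): between a vowel and a following unstressed vowel → [x].
Occurrence 3 (position 8): between a vowel and a following unstressed vowel → [x].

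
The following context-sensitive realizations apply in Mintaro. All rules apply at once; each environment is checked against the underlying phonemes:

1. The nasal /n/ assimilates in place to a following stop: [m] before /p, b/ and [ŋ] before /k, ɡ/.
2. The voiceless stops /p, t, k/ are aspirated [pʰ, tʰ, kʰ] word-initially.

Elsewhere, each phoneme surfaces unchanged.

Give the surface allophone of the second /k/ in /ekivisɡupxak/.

[k]

/k/ (word-final): rule 2 targets it, but not word-initially → unchanged [k].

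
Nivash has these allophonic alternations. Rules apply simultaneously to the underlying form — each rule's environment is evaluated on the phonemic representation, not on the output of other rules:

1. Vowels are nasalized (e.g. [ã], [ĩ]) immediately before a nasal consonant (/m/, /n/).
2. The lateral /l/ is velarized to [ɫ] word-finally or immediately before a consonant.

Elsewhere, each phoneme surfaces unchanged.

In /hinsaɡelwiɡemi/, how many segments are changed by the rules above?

3

Segments that undergo a rule: /i/ → [ĩ] (rule 1); /l/ → [ɫ] (rule 2); /e/ → [ẽ] (rule 1).
All other segments surface unchanged.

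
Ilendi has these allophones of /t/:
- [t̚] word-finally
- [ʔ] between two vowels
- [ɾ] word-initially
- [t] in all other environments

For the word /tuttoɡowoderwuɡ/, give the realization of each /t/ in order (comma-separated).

[ɾ], [t], [t]

Occurrence 1 (position 1): word-initially → [ɾ].
Occurrence 2 (position 3): no conditioning environment matches → elsewhere allophone [t].
Occurrence 3 (position 4): no conditioning environment matches → elsewhere allophone [t].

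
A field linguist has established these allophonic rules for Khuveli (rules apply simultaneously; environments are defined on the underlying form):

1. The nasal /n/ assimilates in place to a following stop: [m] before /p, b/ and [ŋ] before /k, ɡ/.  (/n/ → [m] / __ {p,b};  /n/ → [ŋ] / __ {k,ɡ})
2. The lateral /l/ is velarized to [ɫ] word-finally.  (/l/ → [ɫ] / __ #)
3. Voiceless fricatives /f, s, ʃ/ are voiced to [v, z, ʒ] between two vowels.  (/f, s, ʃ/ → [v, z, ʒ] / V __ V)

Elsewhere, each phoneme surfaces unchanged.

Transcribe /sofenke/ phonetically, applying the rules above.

[soveŋke]

/s/ (word-initial) is in the target of rule 3 but the environment (between two vowels) is not met → [s].
/o/ — not in any rule's target class → [o].
/f/ meets the environment for rule 3 (between two vowels) → [v].
/e/ (between /f/ and /n/): no rule targets it → [e].
/n/ — between /e/ and /k/, before a labial or velar stop — surfaces as [ŋ] (rule 1).
/k/ (between /n/ and /e/): no rule targets it → [k].
/e/ (word-final) is unaffected → [e].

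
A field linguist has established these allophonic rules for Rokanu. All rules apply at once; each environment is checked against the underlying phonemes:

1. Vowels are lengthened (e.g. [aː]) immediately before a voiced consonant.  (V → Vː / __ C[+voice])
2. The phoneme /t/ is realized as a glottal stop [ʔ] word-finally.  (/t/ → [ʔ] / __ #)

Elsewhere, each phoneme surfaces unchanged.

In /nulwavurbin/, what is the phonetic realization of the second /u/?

/u/ (between /v/ and /r/) occurs before a voiced consonant → [uː] by rule 1.

[uː]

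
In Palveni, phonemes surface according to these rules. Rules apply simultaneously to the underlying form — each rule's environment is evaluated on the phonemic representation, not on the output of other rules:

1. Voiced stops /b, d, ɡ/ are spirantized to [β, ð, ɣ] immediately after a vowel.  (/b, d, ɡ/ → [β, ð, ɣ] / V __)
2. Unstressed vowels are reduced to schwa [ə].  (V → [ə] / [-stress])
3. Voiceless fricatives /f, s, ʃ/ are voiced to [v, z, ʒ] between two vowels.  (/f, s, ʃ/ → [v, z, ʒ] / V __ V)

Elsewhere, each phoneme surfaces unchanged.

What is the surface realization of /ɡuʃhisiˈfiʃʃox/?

[ɡəʃhəzəˈviʃʃəx]

/ɡ/ — word-initial; rule 1 does not apply here → [ɡ].
Rule 2 applies to /u/ (between /ɡ/ and /ʃ/: in an unstressed syllable) → [ə].
/ʃ/ (between /u/ and /h/): rule 3 targets it, but not between two vowels → unchanged [ʃ].
/h/ stays [h].
/i/ — between /h/ and /s/, in an unstressed syllable — surfaces as [ə] (rule 2).
/s/ (between /i/ and /i/) occurs between two vowels → [z] by rule 3.
/i/ (between /s/ and /f/): in an unstressed syllable, so rule 2 applies → [ə].
/f/ (between /i/ and /i/) occurs between two vowels → [v] by rule 3.
/i/ — between /f/ and /ʃ/; rule 2 does not apply here → [i].
/ʃ/ (between /i/ and /ʃ/) fails the environment for rule 3, so it stays [ʃ].
/ʃ/ (between /ʃ/ and /o/): rule 3 targets it, but not between two vowels → unchanged [ʃ].
/o/ (between /ʃ/ and /x/): in an unstressed syllable, so rule 2 applies → [ə].
/x/ (word-final): no rule targets it → [x].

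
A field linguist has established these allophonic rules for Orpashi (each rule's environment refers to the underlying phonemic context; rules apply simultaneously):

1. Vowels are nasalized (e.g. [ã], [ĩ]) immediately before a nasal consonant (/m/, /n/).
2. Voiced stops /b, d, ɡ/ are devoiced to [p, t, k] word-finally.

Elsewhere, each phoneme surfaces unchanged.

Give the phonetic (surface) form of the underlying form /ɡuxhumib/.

[ɡuxhũmip]

/ɡ/ (word-initial) is in the target of rule 2 but the environment (word-finally) is not met → [ɡ].
/u/ (between /ɡ/ and /x/) fails the environment for rule 1, so it stays [u].
/x/ stays [x].
/h/ (between /x/ and /u/): no rule targets it → [h].
Rule 1 applies to /u/ (between /h/ and /m/: before a nasal consonant) → [ũ].
/m/ (between /u/ and /i/) is unaffected → [m].
/i/ (between /m/ and /b/) fails the environment for rule 1, so it stays [i].
/b/ (word-final): word-finally, so rule 2 applies → [p].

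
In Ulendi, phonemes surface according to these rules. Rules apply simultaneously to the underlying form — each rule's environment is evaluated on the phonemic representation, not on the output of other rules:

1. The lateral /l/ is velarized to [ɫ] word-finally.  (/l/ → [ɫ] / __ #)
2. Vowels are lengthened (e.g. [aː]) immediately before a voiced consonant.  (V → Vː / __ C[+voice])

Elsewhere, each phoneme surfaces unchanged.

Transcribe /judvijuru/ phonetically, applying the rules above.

/u/ meets the environment for rule 2 (before a voiced consonant) → [uː].
/i/ (between /v/ and /j/) occurs before a voiced consonant → [iː] by rule 2.
/u/ (between /j/ and /r/) occurs before a voiced consonant → [uː] by rule 2.
/u/ (word-final) fails the environment for rule 2, so it stays [u].

[juːdviːjuːru]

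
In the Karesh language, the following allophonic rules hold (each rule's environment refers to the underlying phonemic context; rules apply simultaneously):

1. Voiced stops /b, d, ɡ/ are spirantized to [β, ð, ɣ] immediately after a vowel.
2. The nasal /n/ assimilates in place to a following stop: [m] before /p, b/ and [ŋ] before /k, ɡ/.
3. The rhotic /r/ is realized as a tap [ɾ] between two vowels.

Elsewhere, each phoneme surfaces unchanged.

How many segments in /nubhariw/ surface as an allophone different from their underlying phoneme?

2

Segments that undergo a rule: /b/ → [β] (rule 1); /r/ → [ɾ] (rule 3).
All other segments surface unchanged.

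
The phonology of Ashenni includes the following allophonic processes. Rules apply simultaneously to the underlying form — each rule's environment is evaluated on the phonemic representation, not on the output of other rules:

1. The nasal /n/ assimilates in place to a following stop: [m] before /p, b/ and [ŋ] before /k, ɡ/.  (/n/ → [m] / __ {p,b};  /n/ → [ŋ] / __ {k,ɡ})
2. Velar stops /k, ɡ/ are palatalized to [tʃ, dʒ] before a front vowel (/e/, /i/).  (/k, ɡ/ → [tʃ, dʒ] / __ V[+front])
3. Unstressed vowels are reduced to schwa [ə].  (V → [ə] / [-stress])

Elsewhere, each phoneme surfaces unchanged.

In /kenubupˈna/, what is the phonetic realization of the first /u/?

/u/ meets the environment for rule 3 (in an unstressed syllable) → [ə].

[ə]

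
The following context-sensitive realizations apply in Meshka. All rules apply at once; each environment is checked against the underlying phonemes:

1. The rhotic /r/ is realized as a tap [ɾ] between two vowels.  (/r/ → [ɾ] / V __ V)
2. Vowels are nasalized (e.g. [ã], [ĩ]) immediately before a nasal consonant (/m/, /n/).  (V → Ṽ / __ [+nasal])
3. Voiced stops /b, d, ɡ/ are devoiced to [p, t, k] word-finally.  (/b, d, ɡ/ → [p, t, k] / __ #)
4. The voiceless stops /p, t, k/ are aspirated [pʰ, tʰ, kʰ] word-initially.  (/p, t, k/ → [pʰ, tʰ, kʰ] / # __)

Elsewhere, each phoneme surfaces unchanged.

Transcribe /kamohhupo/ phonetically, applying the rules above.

[kʰãmohhupo]

/k/ (word-initial): word-initially, so rule 4 applies → [kʰ].
/a/ (between /k/ and /m/): before a nasal consonant, so rule 2 applies → [ã].
/m/ — not in any rule's target class → [m].
/o/ (between /m/ and /h/) fails the environment for rule 2, so it stays [o].
/h/ (between /o/ and /h/) is unaffected → [h].
/h/ (between /h/ and /u/) is unaffected → [h].
/u/ (between /h/ and /p/) fails the environment for rule 2, so it stays [u].
/p/ (between /u/ and /o/) is in the target of rule 4 but the environment (word-initially) is not met → [p].
/o/ (word-final) fails the environment for rule 2, so it stays [o].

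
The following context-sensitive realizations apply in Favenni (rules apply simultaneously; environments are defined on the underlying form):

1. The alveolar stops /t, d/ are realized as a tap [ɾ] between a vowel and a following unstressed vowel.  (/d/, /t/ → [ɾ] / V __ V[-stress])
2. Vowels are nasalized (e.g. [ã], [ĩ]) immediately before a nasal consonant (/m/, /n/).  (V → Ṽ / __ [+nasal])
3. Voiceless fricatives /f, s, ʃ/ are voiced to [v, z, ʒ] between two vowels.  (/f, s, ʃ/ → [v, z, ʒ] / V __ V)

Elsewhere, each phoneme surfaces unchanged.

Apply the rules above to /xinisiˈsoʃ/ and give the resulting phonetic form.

[xĩniziˈzoʃ]

/x/ (word-initial) is unaffected → [x].
/i/ meets the environment for rule 2 (before a nasal consonant) → [ĩ].
/n/ — not in any rule's target class → [n].
/i/ (between /n/ and /s/) is in the target of rule 2 but the environment (before a nasal consonant) is not met → [i].
Rule 3 applies to /s/ (between /i/ and /i/: between two vowels) → [z].
/i/ (between /s/ and /s/): rule 2 targets it, but not before a nasal consonant → unchanged [i].
/s/ (between /i/ and /o/): between two vowels, so rule 3 applies → [z].
/o/ (between /s/ and /ʃ/): rule 2 targets it, but not before a nasal consonant → unchanged [o].
/ʃ/ (word-final) fails the environment for rule 3, so it stays [ʃ].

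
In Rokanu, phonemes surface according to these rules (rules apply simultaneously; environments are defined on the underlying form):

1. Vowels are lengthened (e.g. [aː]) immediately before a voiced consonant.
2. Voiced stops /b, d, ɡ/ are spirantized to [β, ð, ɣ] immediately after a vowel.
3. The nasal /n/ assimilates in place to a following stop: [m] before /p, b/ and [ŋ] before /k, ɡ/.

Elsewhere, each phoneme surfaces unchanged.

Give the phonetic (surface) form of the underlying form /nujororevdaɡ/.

[nuːjoːroːreːvdaːɣ]

/n/ (word-initial) is in the target of rule 3 but the environment (before a labial or velar stop) is not met → [n].
Rule 1 applies to /u/ (between /n/ and /j/: before a voiced consonant) → [uː].
/o/ (between /j/ and /r/): before a voiced consonant, so rule 1 applies → [oː].
/o/ — between /r/ and /r/, before a voiced consonant — surfaces as [oː] (rule 1).
/e/ (between /r/ and /v/) occurs before a voiced consonant → [eː] by rule 1.
/d/ — between /v/ and /a/; rule 2 does not apply here → [d].
Rule 1 applies to /a/ (between /d/ and /ɡ/: before a voiced consonant) → [aː].
/ɡ/ — word-final, immediately after a vowel — surfaces as [ɣ] (rule 2).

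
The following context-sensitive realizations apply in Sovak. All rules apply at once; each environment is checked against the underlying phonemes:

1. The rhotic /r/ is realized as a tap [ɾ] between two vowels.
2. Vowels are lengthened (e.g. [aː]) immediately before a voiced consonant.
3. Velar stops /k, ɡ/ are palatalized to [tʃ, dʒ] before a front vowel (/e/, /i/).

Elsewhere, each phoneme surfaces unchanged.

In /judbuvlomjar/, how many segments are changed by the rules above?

4

Segments that undergo a rule: /u/ → [uː] (rule 2); /u/ → [uː] (rule 2); /o/ → [oː] (rule 2); /a/ → [aː] (rule 2).
All other segments surface unchanged.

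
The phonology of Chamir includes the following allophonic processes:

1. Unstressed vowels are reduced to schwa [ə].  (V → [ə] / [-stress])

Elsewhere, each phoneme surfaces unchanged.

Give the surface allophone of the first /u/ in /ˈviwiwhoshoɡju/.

[ə]

/u/ (word-final): in an unstressed syllable, so rule 1 applies → [ə].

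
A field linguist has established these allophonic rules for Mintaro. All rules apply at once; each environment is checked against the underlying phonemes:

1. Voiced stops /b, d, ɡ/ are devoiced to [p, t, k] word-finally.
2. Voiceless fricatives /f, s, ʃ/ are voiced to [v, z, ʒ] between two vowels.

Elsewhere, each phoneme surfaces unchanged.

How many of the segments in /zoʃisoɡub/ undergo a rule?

3

Segments that undergo a rule: /ʃ/ → [ʒ] (rule 2); /s/ → [z] (rule 2); /b/ → [p] (rule 1).
All other segments surface unchanged.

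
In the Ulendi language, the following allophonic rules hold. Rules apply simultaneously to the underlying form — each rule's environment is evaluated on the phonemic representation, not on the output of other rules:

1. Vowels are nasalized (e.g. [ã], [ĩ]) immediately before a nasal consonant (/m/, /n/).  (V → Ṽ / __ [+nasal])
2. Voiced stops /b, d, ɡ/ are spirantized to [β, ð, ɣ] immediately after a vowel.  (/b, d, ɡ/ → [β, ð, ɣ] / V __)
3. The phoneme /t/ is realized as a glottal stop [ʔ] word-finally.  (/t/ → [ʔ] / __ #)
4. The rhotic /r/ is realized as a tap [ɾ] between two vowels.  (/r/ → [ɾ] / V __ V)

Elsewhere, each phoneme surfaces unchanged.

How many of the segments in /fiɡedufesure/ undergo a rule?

Segments that undergo a rule: /ɡ/ → [ɣ] (rule 2); /d/ → [ð] (rule 2); /r/ → [ɾ] (rule 4).
All other segments surface unchanged.

3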